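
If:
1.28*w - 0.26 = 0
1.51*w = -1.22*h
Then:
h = -0.25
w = 0.20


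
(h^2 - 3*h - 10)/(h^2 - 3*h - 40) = (-h^2 + 3*h + 10)/(-h^2 + 3*h + 40)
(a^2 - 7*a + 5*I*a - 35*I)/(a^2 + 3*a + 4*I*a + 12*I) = (a^2 + a*(-7 + 5*I) - 35*I)/(a^2 + a*(3 + 4*I) + 12*I)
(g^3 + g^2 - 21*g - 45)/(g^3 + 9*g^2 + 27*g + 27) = (g - 5)/(g + 3)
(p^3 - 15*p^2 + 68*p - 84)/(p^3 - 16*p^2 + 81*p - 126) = (p - 2)/(p - 3)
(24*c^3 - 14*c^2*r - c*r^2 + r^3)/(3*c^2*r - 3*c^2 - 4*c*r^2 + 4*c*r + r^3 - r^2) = (-8*c^2 + 2*c*r + r^2)/(-c*r + c + r^2 - r)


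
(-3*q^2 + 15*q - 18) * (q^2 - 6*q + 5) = -3*q^4 + 33*q^3 - 123*q^2 + 183*q - 90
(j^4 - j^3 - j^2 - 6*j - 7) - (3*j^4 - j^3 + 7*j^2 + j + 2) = -2*j^4 - 8*j^2 - 7*j - 9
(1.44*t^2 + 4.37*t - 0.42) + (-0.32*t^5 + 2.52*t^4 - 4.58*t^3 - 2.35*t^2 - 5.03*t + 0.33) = -0.32*t^5 + 2.52*t^4 - 4.58*t^3 - 0.91*t^2 - 0.66*t - 0.09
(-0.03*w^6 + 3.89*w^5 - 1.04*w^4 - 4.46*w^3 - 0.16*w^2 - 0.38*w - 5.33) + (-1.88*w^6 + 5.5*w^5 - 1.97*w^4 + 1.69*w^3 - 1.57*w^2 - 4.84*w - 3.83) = -1.91*w^6 + 9.39*w^5 - 3.01*w^4 - 2.77*w^3 - 1.73*w^2 - 5.22*w - 9.16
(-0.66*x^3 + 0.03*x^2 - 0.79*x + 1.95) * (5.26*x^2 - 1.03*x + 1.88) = -3.4716*x^5 + 0.8376*x^4 - 5.4271*x^3 + 11.1271*x^2 - 3.4937*x + 3.666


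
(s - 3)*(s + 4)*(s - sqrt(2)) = s^3 - sqrt(2)*s^2 + s^2 - 12*s - sqrt(2)*s + 12*sqrt(2)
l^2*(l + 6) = l^3 + 6*l^2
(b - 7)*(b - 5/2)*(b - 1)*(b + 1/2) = b^4 - 10*b^3 + 87*b^2/4 - 4*b - 35/4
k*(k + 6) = k^2 + 6*k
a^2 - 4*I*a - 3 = (a - 3*I)*(a - I)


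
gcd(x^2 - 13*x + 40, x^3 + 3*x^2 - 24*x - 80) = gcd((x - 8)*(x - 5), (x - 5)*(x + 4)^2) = x - 5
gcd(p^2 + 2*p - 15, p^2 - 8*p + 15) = p - 3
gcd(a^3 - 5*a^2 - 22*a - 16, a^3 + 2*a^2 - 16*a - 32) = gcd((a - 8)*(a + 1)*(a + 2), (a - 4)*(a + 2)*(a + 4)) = a + 2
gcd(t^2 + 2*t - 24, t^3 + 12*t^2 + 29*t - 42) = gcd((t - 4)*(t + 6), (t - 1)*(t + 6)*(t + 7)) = t + 6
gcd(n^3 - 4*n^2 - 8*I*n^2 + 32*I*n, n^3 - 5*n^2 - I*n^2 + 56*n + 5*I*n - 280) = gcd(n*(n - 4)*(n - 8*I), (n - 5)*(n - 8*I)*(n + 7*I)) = n - 8*I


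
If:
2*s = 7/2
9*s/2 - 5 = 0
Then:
No Solution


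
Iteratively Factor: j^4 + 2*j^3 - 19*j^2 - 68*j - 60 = (j + 2)*(j^3 - 19*j - 30) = (j + 2)*(j + 3)*(j^2 - 3*j - 10) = (j + 2)^2*(j + 3)*(j - 5)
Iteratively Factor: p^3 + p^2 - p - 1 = (p + 1)*(p^2 - 1) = (p - 1)*(p + 1)*(p + 1)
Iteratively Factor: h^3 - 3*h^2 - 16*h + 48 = (h - 4)*(h^2 + h - 12) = (h - 4)*(h - 3)*(h + 4)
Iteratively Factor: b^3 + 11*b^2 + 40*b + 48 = (b + 3)*(b^2 + 8*b + 16) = (b + 3)*(b + 4)*(b + 4)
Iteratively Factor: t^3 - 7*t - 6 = (t + 1)*(t^2 - t - 6) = (t - 3)*(t + 1)*(t + 2)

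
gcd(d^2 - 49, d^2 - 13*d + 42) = d - 7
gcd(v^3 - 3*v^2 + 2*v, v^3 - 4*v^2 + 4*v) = v^2 - 2*v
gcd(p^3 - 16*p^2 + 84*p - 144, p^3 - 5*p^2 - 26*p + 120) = p^2 - 10*p + 24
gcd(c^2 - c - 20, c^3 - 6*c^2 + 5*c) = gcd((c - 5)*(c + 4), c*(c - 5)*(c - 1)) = c - 5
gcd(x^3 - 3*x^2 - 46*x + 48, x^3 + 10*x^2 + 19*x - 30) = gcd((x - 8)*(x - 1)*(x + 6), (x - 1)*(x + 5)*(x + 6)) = x^2 + 5*x - 6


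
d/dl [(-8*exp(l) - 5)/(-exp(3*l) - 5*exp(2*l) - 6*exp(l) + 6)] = (-(8*exp(l) + 5)*(3*exp(2*l) + 10*exp(l) + 6) + 8*exp(3*l) + 40*exp(2*l) + 48*exp(l) - 48)*exp(l)/(exp(3*l) + 5*exp(2*l) + 6*exp(l) - 6)^2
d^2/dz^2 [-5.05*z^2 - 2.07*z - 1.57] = -10.1000000000000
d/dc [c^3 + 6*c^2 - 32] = 3*c*(c + 4)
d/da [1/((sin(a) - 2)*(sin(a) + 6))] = -2*(sin(a) + 2)*cos(a)/((sin(a) - 2)^2*(sin(a) + 6)^2)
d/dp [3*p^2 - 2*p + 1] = 6*p - 2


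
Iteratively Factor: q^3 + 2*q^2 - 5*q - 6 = (q + 3)*(q^2 - q - 2) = (q + 1)*(q + 3)*(q - 2)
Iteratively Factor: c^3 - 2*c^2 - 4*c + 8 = (c - 2)*(c^2 - 4) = (c - 2)*(c + 2)*(c - 2)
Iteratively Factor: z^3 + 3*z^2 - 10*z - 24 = (z + 4)*(z^2 - z - 6) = (z + 2)*(z + 4)*(z - 3)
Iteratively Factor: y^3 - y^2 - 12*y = (y)*(y^2 - y - 12) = y*(y + 3)*(y - 4)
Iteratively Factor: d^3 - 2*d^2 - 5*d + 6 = (d - 3)*(d^2 + d - 2) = (d - 3)*(d - 1)*(d + 2)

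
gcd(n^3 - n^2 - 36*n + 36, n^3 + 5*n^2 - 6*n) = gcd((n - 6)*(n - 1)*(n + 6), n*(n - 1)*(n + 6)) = n^2 + 5*n - 6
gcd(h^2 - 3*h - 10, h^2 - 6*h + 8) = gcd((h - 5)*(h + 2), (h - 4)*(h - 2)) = 1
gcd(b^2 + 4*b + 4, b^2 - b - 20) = 1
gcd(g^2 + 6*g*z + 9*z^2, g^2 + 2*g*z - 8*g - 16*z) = 1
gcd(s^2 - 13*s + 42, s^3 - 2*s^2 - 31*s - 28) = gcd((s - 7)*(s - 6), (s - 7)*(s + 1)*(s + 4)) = s - 7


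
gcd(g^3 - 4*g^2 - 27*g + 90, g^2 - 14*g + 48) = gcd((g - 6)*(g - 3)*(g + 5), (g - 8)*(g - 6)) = g - 6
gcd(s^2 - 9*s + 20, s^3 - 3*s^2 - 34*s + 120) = s^2 - 9*s + 20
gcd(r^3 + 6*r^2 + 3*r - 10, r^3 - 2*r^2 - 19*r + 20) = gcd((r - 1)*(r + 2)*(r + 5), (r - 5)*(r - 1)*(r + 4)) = r - 1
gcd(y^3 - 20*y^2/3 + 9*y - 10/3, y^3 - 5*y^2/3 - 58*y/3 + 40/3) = y^2 - 17*y/3 + 10/3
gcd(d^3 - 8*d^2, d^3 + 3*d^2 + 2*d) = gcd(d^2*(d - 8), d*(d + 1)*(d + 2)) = d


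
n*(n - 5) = n^2 - 5*n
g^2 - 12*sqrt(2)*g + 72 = (g - 6*sqrt(2))^2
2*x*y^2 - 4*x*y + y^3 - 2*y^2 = y*(2*x + y)*(y - 2)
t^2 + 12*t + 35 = (t + 5)*(t + 7)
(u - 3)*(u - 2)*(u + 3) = u^3 - 2*u^2 - 9*u + 18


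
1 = 1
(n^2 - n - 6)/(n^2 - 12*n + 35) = (n^2 - n - 6)/(n^2 - 12*n + 35)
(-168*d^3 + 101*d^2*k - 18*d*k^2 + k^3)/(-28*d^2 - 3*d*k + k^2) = (24*d^2 - 11*d*k + k^2)/(4*d + k)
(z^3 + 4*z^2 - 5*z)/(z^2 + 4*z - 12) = z*(z^2 + 4*z - 5)/(z^2 + 4*z - 12)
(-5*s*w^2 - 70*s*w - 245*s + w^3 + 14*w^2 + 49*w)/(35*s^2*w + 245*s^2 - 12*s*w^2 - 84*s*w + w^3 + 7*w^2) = (-w - 7)/(7*s - w)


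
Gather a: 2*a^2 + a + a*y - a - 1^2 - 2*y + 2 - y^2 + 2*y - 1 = 2*a^2 + a*y - y^2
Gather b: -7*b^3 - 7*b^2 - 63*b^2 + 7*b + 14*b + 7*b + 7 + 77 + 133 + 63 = -7*b^3 - 70*b^2 + 28*b + 280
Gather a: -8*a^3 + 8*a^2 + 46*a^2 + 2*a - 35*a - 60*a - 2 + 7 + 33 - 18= -8*a^3 + 54*a^2 - 93*a + 20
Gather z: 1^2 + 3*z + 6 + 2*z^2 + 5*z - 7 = 2*z^2 + 8*z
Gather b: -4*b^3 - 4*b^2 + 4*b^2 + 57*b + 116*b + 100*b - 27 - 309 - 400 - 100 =-4*b^3 + 273*b - 836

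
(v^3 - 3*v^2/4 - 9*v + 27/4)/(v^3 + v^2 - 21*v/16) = 4*(v^2 - 9)/(v*(4*v + 7))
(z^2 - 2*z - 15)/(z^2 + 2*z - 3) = (z - 5)/(z - 1)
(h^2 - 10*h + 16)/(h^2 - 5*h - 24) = (h - 2)/(h + 3)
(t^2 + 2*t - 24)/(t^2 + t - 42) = (t^2 + 2*t - 24)/(t^2 + t - 42)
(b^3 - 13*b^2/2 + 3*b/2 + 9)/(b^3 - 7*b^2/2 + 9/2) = (b - 6)/(b - 3)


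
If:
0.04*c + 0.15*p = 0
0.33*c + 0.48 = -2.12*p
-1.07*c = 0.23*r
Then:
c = 2.04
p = -0.54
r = -9.49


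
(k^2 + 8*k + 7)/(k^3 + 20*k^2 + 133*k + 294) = (k + 1)/(k^2 + 13*k + 42)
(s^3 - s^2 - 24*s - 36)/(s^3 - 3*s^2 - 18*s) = (s + 2)/s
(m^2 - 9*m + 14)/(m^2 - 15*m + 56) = (m - 2)/(m - 8)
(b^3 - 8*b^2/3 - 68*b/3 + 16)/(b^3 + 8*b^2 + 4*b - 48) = (b^2 - 20*b/3 + 4)/(b^2 + 4*b - 12)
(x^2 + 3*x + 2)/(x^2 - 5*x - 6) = (x + 2)/(x - 6)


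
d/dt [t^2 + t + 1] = 2*t + 1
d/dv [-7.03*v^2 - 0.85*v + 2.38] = -14.06*v - 0.85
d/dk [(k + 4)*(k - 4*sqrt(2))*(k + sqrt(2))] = 3*k^2 - 6*sqrt(2)*k + 8*k - 12*sqrt(2) - 8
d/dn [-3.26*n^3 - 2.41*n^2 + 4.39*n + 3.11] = -9.78*n^2 - 4.82*n + 4.39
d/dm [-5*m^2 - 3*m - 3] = -10*m - 3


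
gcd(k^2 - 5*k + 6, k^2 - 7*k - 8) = 1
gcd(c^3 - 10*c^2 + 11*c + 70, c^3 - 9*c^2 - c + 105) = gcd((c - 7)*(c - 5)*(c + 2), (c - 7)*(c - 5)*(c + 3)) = c^2 - 12*c + 35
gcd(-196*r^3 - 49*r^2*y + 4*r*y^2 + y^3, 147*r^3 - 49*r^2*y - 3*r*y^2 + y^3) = -49*r^2 + y^2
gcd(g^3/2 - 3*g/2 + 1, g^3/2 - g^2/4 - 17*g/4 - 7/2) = g + 2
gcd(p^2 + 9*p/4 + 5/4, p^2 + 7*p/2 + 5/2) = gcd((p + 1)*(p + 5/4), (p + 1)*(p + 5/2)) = p + 1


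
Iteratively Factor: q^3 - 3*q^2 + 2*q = (q - 2)*(q^2 - q) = (q - 2)*(q - 1)*(q)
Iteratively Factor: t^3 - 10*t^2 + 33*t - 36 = (t - 4)*(t^2 - 6*t + 9) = (t - 4)*(t - 3)*(t - 3)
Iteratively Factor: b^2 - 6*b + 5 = (b - 5)*(b - 1)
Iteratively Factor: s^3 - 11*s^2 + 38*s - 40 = (s - 4)*(s^2 - 7*s + 10) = (s - 4)*(s - 2)*(s - 5)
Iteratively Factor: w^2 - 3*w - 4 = (w + 1)*(w - 4)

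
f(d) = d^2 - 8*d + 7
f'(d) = 2*d - 8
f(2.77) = -7.49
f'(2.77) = -2.46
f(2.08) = -5.31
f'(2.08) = -3.84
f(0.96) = 0.24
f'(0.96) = -6.08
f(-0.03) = 7.24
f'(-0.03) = -8.06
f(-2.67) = 35.49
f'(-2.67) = -13.34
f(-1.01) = 16.10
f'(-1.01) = -10.02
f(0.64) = 2.29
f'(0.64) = -6.72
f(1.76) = -3.98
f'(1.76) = -4.48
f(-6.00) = 91.00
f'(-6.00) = -20.00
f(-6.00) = 91.00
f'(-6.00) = -20.00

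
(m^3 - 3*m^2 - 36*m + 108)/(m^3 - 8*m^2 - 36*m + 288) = (m - 3)/(m - 8)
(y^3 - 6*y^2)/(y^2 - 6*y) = y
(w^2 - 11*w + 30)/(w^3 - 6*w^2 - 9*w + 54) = (w - 5)/(w^2 - 9)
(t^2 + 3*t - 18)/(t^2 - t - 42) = (t - 3)/(t - 7)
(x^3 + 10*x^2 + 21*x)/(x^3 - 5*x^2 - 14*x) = (x^2 + 10*x + 21)/(x^2 - 5*x - 14)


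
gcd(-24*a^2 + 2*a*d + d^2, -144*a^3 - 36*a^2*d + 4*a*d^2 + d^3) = 6*a + d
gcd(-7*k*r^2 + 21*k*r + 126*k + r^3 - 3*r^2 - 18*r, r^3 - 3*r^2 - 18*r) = r^2 - 3*r - 18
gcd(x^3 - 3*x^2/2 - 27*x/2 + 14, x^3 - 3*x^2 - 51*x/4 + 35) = x^2 - x/2 - 14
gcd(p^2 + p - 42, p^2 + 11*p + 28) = p + 7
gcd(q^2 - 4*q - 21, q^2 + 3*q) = q + 3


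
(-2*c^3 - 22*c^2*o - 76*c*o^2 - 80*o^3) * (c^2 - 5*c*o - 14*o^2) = -2*c^5 - 12*c^4*o + 62*c^3*o^2 + 608*c^2*o^3 + 1464*c*o^4 + 1120*o^5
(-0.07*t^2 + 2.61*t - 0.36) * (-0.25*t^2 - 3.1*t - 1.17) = 0.0175*t^4 - 0.4355*t^3 - 7.9191*t^2 - 1.9377*t + 0.4212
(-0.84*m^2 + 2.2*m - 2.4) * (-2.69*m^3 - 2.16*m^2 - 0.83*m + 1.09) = 2.2596*m^5 - 4.1036*m^4 + 2.4012*m^3 + 2.4424*m^2 + 4.39*m - 2.616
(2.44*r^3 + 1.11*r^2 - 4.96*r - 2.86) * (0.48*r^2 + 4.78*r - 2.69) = 1.1712*r^5 + 12.196*r^4 - 3.6386*r^3 - 28.0675*r^2 - 0.3284*r + 7.6934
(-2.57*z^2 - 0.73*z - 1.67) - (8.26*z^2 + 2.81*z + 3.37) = -10.83*z^2 - 3.54*z - 5.04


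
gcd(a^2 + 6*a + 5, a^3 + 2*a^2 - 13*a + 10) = a + 5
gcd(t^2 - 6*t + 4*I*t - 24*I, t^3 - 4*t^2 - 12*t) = t - 6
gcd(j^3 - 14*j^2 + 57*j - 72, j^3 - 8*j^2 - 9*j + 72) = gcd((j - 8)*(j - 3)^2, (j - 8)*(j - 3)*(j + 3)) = j^2 - 11*j + 24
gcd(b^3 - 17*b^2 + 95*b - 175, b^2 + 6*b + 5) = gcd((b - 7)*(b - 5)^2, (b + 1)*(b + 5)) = 1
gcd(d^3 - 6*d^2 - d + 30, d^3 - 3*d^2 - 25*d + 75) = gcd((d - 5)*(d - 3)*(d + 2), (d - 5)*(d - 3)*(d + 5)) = d^2 - 8*d + 15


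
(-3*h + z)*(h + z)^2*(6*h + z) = -18*h^4 - 33*h^3*z - 11*h^2*z^2 + 5*h*z^3 + z^4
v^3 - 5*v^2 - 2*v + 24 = (v - 4)*(v - 3)*(v + 2)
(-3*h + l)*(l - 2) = -3*h*l + 6*h + l^2 - 2*l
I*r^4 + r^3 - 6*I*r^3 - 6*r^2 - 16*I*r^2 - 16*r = r*(r - 8)*(r + 2)*(I*r + 1)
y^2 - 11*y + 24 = (y - 8)*(y - 3)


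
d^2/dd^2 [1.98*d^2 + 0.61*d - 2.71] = 3.96000000000000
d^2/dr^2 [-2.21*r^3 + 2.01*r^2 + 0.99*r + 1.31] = 4.02 - 13.26*r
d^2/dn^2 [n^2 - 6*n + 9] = 2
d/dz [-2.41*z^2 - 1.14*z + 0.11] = -4.82*z - 1.14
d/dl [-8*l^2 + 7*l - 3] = 7 - 16*l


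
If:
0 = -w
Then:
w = 0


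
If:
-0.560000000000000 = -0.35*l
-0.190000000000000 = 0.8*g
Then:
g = -0.24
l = 1.60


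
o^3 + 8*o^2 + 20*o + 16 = (o + 2)^2*(o + 4)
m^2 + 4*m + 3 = (m + 1)*(m + 3)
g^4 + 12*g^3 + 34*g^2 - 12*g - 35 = (g - 1)*(g + 1)*(g + 5)*(g + 7)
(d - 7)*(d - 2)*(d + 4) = d^3 - 5*d^2 - 22*d + 56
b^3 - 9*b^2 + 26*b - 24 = (b - 4)*(b - 3)*(b - 2)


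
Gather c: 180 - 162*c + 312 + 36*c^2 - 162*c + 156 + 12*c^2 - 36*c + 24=48*c^2 - 360*c + 672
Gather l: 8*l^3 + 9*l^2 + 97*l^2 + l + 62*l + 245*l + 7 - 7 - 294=8*l^3 + 106*l^2 + 308*l - 294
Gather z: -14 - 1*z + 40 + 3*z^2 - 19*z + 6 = 3*z^2 - 20*z + 32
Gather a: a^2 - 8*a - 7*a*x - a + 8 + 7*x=a^2 + a*(-7*x - 9) + 7*x + 8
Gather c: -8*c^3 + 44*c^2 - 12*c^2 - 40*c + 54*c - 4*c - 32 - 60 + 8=-8*c^3 + 32*c^2 + 10*c - 84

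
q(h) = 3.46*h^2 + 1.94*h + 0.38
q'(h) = 6.92*h + 1.94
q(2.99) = 37.11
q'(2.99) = 22.63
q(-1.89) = 9.07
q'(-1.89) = -11.14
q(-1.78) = 7.89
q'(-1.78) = -10.38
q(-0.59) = 0.44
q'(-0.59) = -2.14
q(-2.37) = 15.22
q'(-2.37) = -14.46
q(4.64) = 83.87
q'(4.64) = 34.05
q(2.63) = 29.41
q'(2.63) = 20.14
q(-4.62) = 65.27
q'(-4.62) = -30.03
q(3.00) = 37.34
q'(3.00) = 22.70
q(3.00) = 37.34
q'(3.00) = 22.70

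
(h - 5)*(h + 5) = h^2 - 25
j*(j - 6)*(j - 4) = j^3 - 10*j^2 + 24*j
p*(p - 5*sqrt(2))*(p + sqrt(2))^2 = p^4 - 3*sqrt(2)*p^3 - 18*p^2 - 10*sqrt(2)*p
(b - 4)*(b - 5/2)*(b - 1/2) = b^3 - 7*b^2 + 53*b/4 - 5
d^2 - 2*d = d*(d - 2)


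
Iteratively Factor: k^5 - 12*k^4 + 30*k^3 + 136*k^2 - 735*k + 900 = (k - 3)*(k^4 - 9*k^3 + 3*k^2 + 145*k - 300) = (k - 3)*(k + 4)*(k^3 - 13*k^2 + 55*k - 75) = (k - 3)^2*(k + 4)*(k^2 - 10*k + 25) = (k - 5)*(k - 3)^2*(k + 4)*(k - 5)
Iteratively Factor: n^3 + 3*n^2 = (n)*(n^2 + 3*n) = n*(n + 3)*(n)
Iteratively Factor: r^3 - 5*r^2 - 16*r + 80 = (r + 4)*(r^2 - 9*r + 20) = (r - 4)*(r + 4)*(r - 5)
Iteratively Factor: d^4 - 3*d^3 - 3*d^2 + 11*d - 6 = (d - 1)*(d^3 - 2*d^2 - 5*d + 6) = (d - 1)*(d + 2)*(d^2 - 4*d + 3) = (d - 3)*(d - 1)*(d + 2)*(d - 1)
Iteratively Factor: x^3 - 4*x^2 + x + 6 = (x - 3)*(x^2 - x - 2) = (x - 3)*(x + 1)*(x - 2)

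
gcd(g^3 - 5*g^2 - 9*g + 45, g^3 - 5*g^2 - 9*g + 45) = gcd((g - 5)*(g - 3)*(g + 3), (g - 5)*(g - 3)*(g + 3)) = g^3 - 5*g^2 - 9*g + 45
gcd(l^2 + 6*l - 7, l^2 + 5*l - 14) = l + 7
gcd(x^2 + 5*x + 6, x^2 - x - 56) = 1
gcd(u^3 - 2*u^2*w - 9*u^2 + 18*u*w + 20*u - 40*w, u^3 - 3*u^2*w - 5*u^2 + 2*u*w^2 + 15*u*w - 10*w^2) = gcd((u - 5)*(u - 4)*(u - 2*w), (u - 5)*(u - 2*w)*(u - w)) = u^2 - 2*u*w - 5*u + 10*w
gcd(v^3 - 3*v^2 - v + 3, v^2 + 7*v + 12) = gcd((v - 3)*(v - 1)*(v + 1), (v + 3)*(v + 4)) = 1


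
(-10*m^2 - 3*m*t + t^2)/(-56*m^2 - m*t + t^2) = (10*m^2 + 3*m*t - t^2)/(56*m^2 + m*t - t^2)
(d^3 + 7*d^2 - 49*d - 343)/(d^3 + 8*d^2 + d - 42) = (d^2 - 49)/(d^2 + d - 6)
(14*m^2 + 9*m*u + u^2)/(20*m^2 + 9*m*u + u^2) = (14*m^2 + 9*m*u + u^2)/(20*m^2 + 9*m*u + u^2)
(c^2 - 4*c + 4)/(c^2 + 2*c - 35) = (c^2 - 4*c + 4)/(c^2 + 2*c - 35)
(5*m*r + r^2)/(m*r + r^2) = (5*m + r)/(m + r)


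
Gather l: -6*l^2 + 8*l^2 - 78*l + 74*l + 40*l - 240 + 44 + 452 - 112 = 2*l^2 + 36*l + 144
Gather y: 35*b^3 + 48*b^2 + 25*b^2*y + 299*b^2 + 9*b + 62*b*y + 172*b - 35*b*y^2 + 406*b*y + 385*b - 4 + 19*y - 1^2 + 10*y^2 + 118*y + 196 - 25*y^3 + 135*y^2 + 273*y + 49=35*b^3 + 347*b^2 + 566*b - 25*y^3 + y^2*(145 - 35*b) + y*(25*b^2 + 468*b + 410) + 240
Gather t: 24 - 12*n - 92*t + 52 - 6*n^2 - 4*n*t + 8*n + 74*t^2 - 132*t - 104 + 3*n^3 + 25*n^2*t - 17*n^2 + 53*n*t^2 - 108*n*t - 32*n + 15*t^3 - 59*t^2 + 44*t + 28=3*n^3 - 23*n^2 - 36*n + 15*t^3 + t^2*(53*n + 15) + t*(25*n^2 - 112*n - 180)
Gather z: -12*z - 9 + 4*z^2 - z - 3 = 4*z^2 - 13*z - 12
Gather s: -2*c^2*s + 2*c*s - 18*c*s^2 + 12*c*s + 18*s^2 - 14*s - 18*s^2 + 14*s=-18*c*s^2 + s*(-2*c^2 + 14*c)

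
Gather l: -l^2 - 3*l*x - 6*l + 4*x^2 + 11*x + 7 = -l^2 + l*(-3*x - 6) + 4*x^2 + 11*x + 7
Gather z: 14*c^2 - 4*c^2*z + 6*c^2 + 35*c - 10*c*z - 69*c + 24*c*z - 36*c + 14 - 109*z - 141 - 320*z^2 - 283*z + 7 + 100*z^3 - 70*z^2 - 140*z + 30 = 20*c^2 - 70*c + 100*z^3 - 390*z^2 + z*(-4*c^2 + 14*c - 532) - 90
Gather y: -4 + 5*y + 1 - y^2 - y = -y^2 + 4*y - 3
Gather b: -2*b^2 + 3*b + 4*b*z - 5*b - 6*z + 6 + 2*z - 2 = -2*b^2 + b*(4*z - 2) - 4*z + 4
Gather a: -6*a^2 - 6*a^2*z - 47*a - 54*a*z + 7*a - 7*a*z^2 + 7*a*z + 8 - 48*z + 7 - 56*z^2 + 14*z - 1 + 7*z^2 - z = a^2*(-6*z - 6) + a*(-7*z^2 - 47*z - 40) - 49*z^2 - 35*z + 14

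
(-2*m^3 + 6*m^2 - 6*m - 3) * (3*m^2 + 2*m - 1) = -6*m^5 + 14*m^4 - 4*m^3 - 27*m^2 + 3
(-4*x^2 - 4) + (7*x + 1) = -4*x^2 + 7*x - 3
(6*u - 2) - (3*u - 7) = 3*u + 5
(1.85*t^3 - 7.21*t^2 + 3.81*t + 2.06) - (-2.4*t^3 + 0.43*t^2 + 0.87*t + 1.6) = 4.25*t^3 - 7.64*t^2 + 2.94*t + 0.46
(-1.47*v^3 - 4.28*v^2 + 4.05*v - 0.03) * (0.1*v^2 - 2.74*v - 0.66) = -0.147*v^5 + 3.5998*v^4 + 13.1024*v^3 - 8.2752*v^2 - 2.5908*v + 0.0198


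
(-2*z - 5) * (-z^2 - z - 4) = 2*z^3 + 7*z^2 + 13*z + 20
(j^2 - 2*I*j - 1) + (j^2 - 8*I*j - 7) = 2*j^2 - 10*I*j - 8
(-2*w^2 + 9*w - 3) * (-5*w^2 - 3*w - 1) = 10*w^4 - 39*w^3 - 10*w^2 + 3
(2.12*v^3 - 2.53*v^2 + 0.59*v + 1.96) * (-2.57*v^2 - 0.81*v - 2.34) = -5.4484*v^5 + 4.7849*v^4 - 4.4278*v^3 + 0.4051*v^2 - 2.9682*v - 4.5864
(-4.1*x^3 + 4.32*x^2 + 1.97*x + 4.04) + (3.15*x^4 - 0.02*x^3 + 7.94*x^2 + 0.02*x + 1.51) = 3.15*x^4 - 4.12*x^3 + 12.26*x^2 + 1.99*x + 5.55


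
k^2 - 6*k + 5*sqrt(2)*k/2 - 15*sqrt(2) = (k - 6)*(k + 5*sqrt(2)/2)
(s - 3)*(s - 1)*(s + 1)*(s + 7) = s^4 + 4*s^3 - 22*s^2 - 4*s + 21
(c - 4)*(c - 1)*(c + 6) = c^3 + c^2 - 26*c + 24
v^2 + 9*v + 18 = (v + 3)*(v + 6)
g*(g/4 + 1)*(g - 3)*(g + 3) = g^4/4 + g^3 - 9*g^2/4 - 9*g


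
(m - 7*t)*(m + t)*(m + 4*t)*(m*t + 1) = m^4*t - 2*m^3*t^2 + m^3 - 31*m^2*t^3 - 2*m^2*t - 28*m*t^4 - 31*m*t^2 - 28*t^3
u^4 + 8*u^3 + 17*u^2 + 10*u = u*(u + 1)*(u + 2)*(u + 5)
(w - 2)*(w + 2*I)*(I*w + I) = I*w^3 - 2*w^2 - I*w^2 + 2*w - 2*I*w + 4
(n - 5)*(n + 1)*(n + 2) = n^3 - 2*n^2 - 13*n - 10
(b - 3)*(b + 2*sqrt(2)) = b^2 - 3*b + 2*sqrt(2)*b - 6*sqrt(2)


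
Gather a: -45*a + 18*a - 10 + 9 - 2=-27*a - 3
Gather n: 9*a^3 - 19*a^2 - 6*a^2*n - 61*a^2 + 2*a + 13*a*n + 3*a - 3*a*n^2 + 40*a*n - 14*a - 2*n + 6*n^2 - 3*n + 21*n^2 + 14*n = 9*a^3 - 80*a^2 - 9*a + n^2*(27 - 3*a) + n*(-6*a^2 + 53*a + 9)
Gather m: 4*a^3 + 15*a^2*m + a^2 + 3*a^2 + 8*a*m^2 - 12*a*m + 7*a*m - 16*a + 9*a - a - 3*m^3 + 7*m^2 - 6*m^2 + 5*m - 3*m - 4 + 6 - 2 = 4*a^3 + 4*a^2 - 8*a - 3*m^3 + m^2*(8*a + 1) + m*(15*a^2 - 5*a + 2)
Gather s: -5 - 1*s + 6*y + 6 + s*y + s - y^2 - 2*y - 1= s*y - y^2 + 4*y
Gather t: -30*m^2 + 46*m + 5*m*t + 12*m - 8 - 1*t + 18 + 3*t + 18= -30*m^2 + 58*m + t*(5*m + 2) + 28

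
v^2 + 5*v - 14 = (v - 2)*(v + 7)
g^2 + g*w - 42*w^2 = (g - 6*w)*(g + 7*w)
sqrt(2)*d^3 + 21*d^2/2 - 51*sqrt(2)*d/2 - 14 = (d - 2*sqrt(2))*(d + 7*sqrt(2))*(sqrt(2)*d + 1/2)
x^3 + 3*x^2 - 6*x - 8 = (x - 2)*(x + 1)*(x + 4)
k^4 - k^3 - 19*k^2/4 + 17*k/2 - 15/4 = (k - 3/2)*(k - 1)^2*(k + 5/2)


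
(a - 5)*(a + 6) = a^2 + a - 30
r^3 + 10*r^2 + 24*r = r*(r + 4)*(r + 6)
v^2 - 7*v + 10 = (v - 5)*(v - 2)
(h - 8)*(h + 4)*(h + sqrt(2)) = h^3 - 4*h^2 + sqrt(2)*h^2 - 32*h - 4*sqrt(2)*h - 32*sqrt(2)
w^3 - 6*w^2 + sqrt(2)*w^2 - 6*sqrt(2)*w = w*(w - 6)*(w + sqrt(2))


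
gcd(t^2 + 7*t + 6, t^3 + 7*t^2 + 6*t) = t^2 + 7*t + 6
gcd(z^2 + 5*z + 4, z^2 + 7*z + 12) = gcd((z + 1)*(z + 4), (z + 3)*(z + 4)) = z + 4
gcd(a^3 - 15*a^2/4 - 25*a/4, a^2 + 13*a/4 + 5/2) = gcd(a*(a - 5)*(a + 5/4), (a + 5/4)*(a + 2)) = a + 5/4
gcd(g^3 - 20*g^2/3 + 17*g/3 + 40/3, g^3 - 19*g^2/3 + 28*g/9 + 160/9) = g^2 - 23*g/3 + 40/3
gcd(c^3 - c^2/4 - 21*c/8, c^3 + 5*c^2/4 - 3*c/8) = c^2 + 3*c/2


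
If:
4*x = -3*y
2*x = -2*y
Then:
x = 0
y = 0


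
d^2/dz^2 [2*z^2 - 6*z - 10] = 4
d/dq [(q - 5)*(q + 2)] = 2*q - 3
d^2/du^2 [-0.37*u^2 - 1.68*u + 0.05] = -0.740000000000000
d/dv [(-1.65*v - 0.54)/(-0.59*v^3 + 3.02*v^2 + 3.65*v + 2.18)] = (-1.947*v^3 + 4.0272*v^2 + 3.2616*v - 1.626)/(0.3481*v^6 - 3.5636*v^5 + 4.8134*v^4 + 19.4736*v^3 + 26.4897*v^2 + 15.914*v + 4.7524)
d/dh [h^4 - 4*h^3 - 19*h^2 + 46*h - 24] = 4*h^3 - 12*h^2 - 38*h + 46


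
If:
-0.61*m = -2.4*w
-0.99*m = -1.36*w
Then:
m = 0.00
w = 0.00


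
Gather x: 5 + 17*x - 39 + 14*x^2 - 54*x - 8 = 14*x^2 - 37*x - 42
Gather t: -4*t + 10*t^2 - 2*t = 10*t^2 - 6*t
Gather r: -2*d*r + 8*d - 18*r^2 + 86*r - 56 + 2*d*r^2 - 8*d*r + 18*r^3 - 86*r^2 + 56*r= 8*d + 18*r^3 + r^2*(2*d - 104) + r*(142 - 10*d) - 56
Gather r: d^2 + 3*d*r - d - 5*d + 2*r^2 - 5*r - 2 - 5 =d^2 - 6*d + 2*r^2 + r*(3*d - 5) - 7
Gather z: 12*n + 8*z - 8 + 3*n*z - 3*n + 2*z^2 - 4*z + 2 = 9*n + 2*z^2 + z*(3*n + 4) - 6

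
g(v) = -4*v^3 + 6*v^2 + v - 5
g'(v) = -12*v^2 + 12*v + 1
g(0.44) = -3.74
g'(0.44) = 3.96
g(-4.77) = 560.87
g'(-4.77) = -329.27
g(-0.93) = 2.48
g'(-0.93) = -20.54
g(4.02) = -163.88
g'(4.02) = -144.68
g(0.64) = -2.95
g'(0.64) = 3.76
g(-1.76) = 33.63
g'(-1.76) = -57.29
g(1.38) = -2.71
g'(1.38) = -5.29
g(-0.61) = -2.47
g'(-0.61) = -10.79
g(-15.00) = 14830.00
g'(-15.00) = -2879.00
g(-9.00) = 3388.00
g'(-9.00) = -1079.00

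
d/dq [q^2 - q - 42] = 2*q - 1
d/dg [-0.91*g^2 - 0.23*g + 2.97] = -1.82*g - 0.23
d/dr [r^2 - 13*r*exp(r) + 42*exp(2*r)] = -13*r*exp(r) + 2*r + 84*exp(2*r) - 13*exp(r)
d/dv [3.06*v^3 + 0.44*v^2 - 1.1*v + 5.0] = 9.18*v^2 + 0.88*v - 1.1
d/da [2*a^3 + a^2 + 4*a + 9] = 6*a^2 + 2*a + 4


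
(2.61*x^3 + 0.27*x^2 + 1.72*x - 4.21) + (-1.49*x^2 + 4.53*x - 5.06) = 2.61*x^3 - 1.22*x^2 + 6.25*x - 9.27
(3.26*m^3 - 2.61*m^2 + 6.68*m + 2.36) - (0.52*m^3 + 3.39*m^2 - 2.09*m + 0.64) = 2.74*m^3 - 6.0*m^2 + 8.77*m + 1.72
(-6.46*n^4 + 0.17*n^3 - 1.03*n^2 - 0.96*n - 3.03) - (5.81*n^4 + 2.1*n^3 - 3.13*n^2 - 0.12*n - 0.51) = -12.27*n^4 - 1.93*n^3 + 2.1*n^2 - 0.84*n - 2.52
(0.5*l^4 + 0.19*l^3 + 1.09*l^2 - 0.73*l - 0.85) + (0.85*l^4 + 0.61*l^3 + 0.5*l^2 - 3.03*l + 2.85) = 1.35*l^4 + 0.8*l^3 + 1.59*l^2 - 3.76*l + 2.0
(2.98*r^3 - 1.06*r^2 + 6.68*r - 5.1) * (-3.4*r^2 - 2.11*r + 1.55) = -10.132*r^5 - 2.6838*r^4 - 15.8564*r^3 + 1.6022*r^2 + 21.115*r - 7.905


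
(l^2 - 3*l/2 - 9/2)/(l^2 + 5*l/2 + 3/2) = (l - 3)/(l + 1)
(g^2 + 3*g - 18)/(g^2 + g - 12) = (g + 6)/(g + 4)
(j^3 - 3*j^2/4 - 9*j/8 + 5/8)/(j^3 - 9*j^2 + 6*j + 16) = (8*j^2 - 14*j + 5)/(8*(j^2 - 10*j + 16))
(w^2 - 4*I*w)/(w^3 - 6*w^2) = (w - 4*I)/(w*(w - 6))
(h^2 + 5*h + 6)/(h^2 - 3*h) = (h^2 + 5*h + 6)/(h*(h - 3))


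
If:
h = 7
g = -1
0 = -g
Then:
No Solution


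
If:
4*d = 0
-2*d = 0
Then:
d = 0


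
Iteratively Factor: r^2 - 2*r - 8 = (r + 2)*(r - 4)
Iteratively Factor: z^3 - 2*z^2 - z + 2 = (z - 2)*(z^2 - 1) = (z - 2)*(z - 1)*(z + 1)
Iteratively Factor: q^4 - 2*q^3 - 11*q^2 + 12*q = (q)*(q^3 - 2*q^2 - 11*q + 12) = q*(q + 3)*(q^2 - 5*q + 4) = q*(q - 4)*(q + 3)*(q - 1)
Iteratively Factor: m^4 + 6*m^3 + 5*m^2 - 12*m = (m - 1)*(m^3 + 7*m^2 + 12*m) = m*(m - 1)*(m^2 + 7*m + 12) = m*(m - 1)*(m + 3)*(m + 4)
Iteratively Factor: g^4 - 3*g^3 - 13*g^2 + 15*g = (g - 1)*(g^3 - 2*g^2 - 15*g) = (g - 5)*(g - 1)*(g^2 + 3*g) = (g - 5)*(g - 1)*(g + 3)*(g)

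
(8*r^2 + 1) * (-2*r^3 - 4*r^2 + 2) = -16*r^5 - 32*r^4 - 2*r^3 + 12*r^2 + 2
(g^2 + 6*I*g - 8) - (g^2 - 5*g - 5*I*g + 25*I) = 5*g + 11*I*g - 8 - 25*I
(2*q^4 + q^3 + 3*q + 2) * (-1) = -2*q^4 - q^3 - 3*q - 2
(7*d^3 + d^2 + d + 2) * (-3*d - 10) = -21*d^4 - 73*d^3 - 13*d^2 - 16*d - 20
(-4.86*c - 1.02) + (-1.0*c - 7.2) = -5.86*c - 8.22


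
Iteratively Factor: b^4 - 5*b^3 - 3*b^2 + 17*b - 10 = (b + 2)*(b^3 - 7*b^2 + 11*b - 5) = (b - 1)*(b + 2)*(b^2 - 6*b + 5) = (b - 5)*(b - 1)*(b + 2)*(b - 1)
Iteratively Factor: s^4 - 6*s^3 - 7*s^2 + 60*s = (s - 5)*(s^3 - s^2 - 12*s) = s*(s - 5)*(s^2 - s - 12) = s*(s - 5)*(s - 4)*(s + 3)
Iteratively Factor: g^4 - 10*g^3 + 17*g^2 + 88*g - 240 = (g - 5)*(g^3 - 5*g^2 - 8*g + 48) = (g - 5)*(g + 3)*(g^2 - 8*g + 16) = (g - 5)*(g - 4)*(g + 3)*(g - 4)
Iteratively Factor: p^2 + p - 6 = (p - 2)*(p + 3)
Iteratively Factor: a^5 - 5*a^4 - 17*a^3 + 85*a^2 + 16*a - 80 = (a - 1)*(a^4 - 4*a^3 - 21*a^2 + 64*a + 80) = (a - 5)*(a - 1)*(a^3 + a^2 - 16*a - 16) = (a - 5)*(a - 4)*(a - 1)*(a^2 + 5*a + 4) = (a - 5)*(a - 4)*(a - 1)*(a + 1)*(a + 4)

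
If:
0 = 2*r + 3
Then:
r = -3/2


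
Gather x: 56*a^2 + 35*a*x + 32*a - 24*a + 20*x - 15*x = 56*a^2 + 8*a + x*(35*a + 5)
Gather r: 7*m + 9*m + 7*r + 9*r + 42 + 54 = 16*m + 16*r + 96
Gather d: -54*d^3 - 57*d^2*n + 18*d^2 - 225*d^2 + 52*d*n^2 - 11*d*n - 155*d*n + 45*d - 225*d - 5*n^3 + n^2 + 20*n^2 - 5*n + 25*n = -54*d^3 + d^2*(-57*n - 207) + d*(52*n^2 - 166*n - 180) - 5*n^3 + 21*n^2 + 20*n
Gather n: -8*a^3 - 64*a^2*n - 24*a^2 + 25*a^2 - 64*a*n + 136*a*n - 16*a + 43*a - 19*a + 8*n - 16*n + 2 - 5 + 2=-8*a^3 + a^2 + 8*a + n*(-64*a^2 + 72*a - 8) - 1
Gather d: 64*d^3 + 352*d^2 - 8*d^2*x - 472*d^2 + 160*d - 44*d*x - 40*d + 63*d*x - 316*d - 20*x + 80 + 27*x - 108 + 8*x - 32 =64*d^3 + d^2*(-8*x - 120) + d*(19*x - 196) + 15*x - 60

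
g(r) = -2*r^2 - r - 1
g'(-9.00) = 35.00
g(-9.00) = -154.00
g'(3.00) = -13.00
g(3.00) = -22.00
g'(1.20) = -5.80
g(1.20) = -5.08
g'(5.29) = -22.16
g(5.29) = -62.26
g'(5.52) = -23.08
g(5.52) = -67.46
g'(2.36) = -10.44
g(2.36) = -14.50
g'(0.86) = -4.44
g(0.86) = -3.34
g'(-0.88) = 2.52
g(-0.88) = -1.67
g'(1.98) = -8.92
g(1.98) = -10.82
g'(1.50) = -7.00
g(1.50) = -7.00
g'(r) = -4*r - 1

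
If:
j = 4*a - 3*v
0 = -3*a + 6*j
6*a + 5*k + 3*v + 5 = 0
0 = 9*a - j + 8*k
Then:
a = -80/67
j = -40/67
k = 85/67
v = -280/201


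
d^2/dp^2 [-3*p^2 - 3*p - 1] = -6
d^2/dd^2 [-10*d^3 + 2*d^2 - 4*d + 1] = 4 - 60*d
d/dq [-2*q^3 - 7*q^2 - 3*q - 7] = -6*q^2 - 14*q - 3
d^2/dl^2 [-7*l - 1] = 0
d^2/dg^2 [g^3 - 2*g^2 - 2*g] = 6*g - 4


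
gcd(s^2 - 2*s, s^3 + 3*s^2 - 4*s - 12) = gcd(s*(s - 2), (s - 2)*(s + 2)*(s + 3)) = s - 2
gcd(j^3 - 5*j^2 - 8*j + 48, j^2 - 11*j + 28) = j - 4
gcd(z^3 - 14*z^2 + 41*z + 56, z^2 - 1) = z + 1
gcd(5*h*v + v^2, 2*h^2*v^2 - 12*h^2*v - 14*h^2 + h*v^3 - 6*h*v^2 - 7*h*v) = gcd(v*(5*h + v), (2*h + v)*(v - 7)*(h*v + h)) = 1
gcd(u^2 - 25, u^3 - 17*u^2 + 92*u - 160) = u - 5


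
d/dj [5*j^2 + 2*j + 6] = 10*j + 2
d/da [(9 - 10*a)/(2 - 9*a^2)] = 2*(-45*a^2 + 81*a - 10)/(81*a^4 - 36*a^2 + 4)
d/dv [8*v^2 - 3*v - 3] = 16*v - 3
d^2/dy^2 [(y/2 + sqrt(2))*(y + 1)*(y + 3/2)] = 3*y + 5/2 + 2*sqrt(2)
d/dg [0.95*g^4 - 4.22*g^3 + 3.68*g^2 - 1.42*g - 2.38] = 3.8*g^3 - 12.66*g^2 + 7.36*g - 1.42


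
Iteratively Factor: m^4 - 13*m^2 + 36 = (m - 3)*(m^3 + 3*m^2 - 4*m - 12) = (m - 3)*(m + 3)*(m^2 - 4) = (m - 3)*(m - 2)*(m + 3)*(m + 2)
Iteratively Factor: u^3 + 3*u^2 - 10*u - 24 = (u + 4)*(u^2 - u - 6) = (u + 2)*(u + 4)*(u - 3)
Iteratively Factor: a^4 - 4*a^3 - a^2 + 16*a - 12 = (a + 2)*(a^3 - 6*a^2 + 11*a - 6) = (a - 1)*(a + 2)*(a^2 - 5*a + 6) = (a - 3)*(a - 1)*(a + 2)*(a - 2)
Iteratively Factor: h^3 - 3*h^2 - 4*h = (h + 1)*(h^2 - 4*h) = h*(h + 1)*(h - 4)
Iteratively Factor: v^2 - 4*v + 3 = (v - 1)*(v - 3)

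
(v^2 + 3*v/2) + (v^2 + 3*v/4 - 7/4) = 2*v^2 + 9*v/4 - 7/4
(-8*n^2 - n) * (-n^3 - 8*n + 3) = 8*n^5 + n^4 + 64*n^3 - 16*n^2 - 3*n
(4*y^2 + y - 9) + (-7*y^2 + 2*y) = -3*y^2 + 3*y - 9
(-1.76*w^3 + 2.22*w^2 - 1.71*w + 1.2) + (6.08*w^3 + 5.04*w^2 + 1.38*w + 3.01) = 4.32*w^3 + 7.26*w^2 - 0.33*w + 4.21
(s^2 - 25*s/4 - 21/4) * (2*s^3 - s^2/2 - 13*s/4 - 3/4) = 2*s^5 - 13*s^4 - 85*s^3/8 + 355*s^2/16 + 87*s/4 + 63/16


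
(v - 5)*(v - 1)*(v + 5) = v^3 - v^2 - 25*v + 25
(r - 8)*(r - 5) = r^2 - 13*r + 40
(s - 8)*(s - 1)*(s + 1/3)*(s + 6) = s^4 - 8*s^3/3 - 47*s^2 + 98*s/3 + 16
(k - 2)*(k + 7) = k^2 + 5*k - 14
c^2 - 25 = (c - 5)*(c + 5)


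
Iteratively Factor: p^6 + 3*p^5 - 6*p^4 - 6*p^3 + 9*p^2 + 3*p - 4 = (p + 1)*(p^5 + 2*p^4 - 8*p^3 + 2*p^2 + 7*p - 4) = (p - 1)*(p + 1)*(p^4 + 3*p^3 - 5*p^2 - 3*p + 4) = (p - 1)*(p + 1)^2*(p^3 + 2*p^2 - 7*p + 4) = (p - 1)^2*(p + 1)^2*(p^2 + 3*p - 4) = (p - 1)^3*(p + 1)^2*(p + 4)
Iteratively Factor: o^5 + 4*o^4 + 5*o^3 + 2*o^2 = (o + 1)*(o^4 + 3*o^3 + 2*o^2) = (o + 1)*(o + 2)*(o^3 + o^2) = o*(o + 1)*(o + 2)*(o^2 + o) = o^2*(o + 1)*(o + 2)*(o + 1)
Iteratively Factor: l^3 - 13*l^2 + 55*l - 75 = (l - 5)*(l^2 - 8*l + 15) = (l - 5)*(l - 3)*(l - 5)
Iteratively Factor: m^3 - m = (m)*(m^2 - 1) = m*(m + 1)*(m - 1)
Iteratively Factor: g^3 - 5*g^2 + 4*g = (g - 4)*(g^2 - g) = g*(g - 4)*(g - 1)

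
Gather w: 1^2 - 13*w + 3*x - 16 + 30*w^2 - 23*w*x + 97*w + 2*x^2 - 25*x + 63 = 30*w^2 + w*(84 - 23*x) + 2*x^2 - 22*x + 48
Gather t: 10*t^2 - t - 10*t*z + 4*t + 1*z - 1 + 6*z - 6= 10*t^2 + t*(3 - 10*z) + 7*z - 7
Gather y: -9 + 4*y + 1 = 4*y - 8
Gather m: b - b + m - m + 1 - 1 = 0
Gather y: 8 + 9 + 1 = 18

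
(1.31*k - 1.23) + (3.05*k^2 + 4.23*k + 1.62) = 3.05*k^2 + 5.54*k + 0.39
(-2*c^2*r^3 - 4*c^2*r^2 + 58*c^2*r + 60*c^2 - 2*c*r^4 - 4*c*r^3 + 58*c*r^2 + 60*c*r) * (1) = -2*c^2*r^3 - 4*c^2*r^2 + 58*c^2*r + 60*c^2 - 2*c*r^4 - 4*c*r^3 + 58*c*r^2 + 60*c*r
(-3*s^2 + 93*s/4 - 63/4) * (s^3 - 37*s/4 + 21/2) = -3*s^5 + 93*s^4/4 + 12*s^3 - 3945*s^2/16 + 6237*s/16 - 1323/8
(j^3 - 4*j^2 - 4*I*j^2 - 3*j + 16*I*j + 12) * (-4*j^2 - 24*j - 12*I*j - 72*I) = -4*j^5 - 8*j^4 + 4*I*j^4 + 60*j^3 + 8*I*j^3 - 72*j^2 - 60*I*j^2 + 864*j + 72*I*j - 864*I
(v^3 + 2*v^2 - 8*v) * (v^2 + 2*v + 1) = v^5 + 4*v^4 - 3*v^3 - 14*v^2 - 8*v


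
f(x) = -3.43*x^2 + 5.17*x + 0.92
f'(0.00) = 5.17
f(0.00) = 0.92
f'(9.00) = -56.57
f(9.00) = -230.38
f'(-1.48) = 15.32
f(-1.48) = -14.24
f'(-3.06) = 26.16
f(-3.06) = -47.02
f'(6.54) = -39.69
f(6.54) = -111.97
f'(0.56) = 1.33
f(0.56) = 2.74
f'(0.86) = -0.73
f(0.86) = 2.83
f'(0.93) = -1.21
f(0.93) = 2.76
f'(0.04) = 4.90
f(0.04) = 1.12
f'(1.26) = -3.47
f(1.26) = 1.99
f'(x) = 5.17 - 6.86*x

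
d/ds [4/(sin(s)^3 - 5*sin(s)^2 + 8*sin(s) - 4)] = 4*(4 - 3*sin(s))*cos(s)/((sin(s) - 2)^3*(sin(s) - 1)^2)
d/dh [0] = 0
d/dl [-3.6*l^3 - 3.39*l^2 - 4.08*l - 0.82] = -10.8*l^2 - 6.78*l - 4.08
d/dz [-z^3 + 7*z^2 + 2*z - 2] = -3*z^2 + 14*z + 2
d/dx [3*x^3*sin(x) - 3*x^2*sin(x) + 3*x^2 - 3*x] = 3*x^3*cos(x) + 9*x^2*sin(x) - 3*x^2*cos(x) - 6*x*sin(x) + 6*x - 3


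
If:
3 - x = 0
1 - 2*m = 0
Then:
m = 1/2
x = 3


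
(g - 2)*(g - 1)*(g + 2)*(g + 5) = g^4 + 4*g^3 - 9*g^2 - 16*g + 20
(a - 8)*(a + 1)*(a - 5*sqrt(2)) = a^3 - 5*sqrt(2)*a^2 - 7*a^2 - 8*a + 35*sqrt(2)*a + 40*sqrt(2)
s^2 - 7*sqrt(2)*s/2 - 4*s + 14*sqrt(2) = (s - 4)*(s - 7*sqrt(2)/2)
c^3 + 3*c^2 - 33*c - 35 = (c - 5)*(c + 1)*(c + 7)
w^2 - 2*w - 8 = (w - 4)*(w + 2)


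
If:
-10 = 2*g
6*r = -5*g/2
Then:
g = -5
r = 25/12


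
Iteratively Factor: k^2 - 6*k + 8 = (k - 2)*(k - 4)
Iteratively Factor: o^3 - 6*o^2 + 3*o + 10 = (o - 2)*(o^2 - 4*o - 5) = (o - 2)*(o + 1)*(o - 5)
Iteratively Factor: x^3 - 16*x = (x - 4)*(x^2 + 4*x) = (x - 4)*(x + 4)*(x)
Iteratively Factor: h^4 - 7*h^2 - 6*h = (h)*(h^3 - 7*h - 6) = h*(h - 3)*(h^2 + 3*h + 2) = h*(h - 3)*(h + 2)*(h + 1)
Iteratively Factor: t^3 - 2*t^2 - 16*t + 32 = (t - 4)*(t^2 + 2*t - 8) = (t - 4)*(t - 2)*(t + 4)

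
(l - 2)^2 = l^2 - 4*l + 4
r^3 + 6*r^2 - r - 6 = (r - 1)*(r + 1)*(r + 6)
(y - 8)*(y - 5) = y^2 - 13*y + 40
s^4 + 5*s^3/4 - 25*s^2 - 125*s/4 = s*(s - 5)*(s + 5/4)*(s + 5)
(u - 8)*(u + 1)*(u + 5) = u^3 - 2*u^2 - 43*u - 40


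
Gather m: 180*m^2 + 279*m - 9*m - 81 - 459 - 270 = 180*m^2 + 270*m - 810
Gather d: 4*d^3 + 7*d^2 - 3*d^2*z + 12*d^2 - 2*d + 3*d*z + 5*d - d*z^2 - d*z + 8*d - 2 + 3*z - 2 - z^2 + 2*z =4*d^3 + d^2*(19 - 3*z) + d*(-z^2 + 2*z + 11) - z^2 + 5*z - 4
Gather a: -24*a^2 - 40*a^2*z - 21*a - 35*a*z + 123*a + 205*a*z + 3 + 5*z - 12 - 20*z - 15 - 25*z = a^2*(-40*z - 24) + a*(170*z + 102) - 40*z - 24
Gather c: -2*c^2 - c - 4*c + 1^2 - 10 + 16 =-2*c^2 - 5*c + 7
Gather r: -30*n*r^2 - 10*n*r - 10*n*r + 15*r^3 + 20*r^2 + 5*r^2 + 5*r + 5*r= 15*r^3 + r^2*(25 - 30*n) + r*(10 - 20*n)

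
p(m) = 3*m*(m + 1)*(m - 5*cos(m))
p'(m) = 3*m*(m + 1)*(5*sin(m) + 1) + 3*m*(m - 5*cos(m)) + 3*(m + 1)*(m - 5*cos(m))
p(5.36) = 239.68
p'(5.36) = -223.14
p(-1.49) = -4.15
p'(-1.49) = 2.52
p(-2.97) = 34.34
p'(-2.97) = -26.43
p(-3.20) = 37.84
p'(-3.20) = -1.74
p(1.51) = 13.71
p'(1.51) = 82.66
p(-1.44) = -3.98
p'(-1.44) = 4.28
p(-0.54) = 3.60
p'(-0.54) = 2.33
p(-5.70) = -793.54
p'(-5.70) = 609.72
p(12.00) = 3641.38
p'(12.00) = -204.03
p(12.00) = 3641.38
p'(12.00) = -204.03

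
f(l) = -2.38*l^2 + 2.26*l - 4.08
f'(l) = 2.26 - 4.76*l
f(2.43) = -12.64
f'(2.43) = -9.31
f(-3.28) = -37.10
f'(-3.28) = 17.87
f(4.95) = -51.21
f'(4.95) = -21.30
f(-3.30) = -37.46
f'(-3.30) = 17.97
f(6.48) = -89.37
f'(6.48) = -28.58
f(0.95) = -4.08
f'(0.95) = -2.26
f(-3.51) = -41.33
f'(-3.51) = 18.97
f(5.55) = -64.85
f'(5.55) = -24.16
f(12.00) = -319.68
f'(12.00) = -54.86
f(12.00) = -319.68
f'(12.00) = -54.86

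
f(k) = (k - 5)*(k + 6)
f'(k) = 2*k + 1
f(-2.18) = -27.43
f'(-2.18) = -3.36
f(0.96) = -28.12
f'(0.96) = 2.92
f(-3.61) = -20.58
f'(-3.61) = -6.22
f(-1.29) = -29.63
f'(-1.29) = -1.58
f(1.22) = -27.29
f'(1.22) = 3.44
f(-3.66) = -20.26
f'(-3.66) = -6.32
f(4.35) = -6.73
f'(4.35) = 9.70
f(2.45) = -21.55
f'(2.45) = 5.90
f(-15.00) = 180.00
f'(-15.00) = -29.00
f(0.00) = -30.00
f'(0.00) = 1.00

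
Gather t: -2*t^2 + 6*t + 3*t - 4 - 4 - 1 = -2*t^2 + 9*t - 9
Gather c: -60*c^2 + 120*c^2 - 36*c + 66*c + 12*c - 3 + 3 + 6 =60*c^2 + 42*c + 6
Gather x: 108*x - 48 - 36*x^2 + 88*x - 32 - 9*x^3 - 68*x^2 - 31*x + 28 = -9*x^3 - 104*x^2 + 165*x - 52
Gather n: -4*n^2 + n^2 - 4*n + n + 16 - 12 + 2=-3*n^2 - 3*n + 6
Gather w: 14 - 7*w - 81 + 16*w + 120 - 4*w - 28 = 5*w + 25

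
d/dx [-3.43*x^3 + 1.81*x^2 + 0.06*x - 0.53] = -10.29*x^2 + 3.62*x + 0.06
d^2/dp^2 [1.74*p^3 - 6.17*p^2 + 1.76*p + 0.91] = 10.44*p - 12.34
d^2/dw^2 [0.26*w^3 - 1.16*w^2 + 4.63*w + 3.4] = 1.56*w - 2.32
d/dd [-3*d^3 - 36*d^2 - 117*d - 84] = -9*d^2 - 72*d - 117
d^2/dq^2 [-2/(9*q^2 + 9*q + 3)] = 4*(3*q^2 + 3*q - 3*(2*q + 1)^2 + 1)/(3*q^2 + 3*q + 1)^3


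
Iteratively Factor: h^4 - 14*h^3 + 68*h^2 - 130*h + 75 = (h - 5)*(h^3 - 9*h^2 + 23*h - 15) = (h - 5)^2*(h^2 - 4*h + 3) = (h - 5)^2*(h - 1)*(h - 3)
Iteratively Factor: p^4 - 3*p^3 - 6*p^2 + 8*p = (p + 2)*(p^3 - 5*p^2 + 4*p) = p*(p + 2)*(p^2 - 5*p + 4) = p*(p - 1)*(p + 2)*(p - 4)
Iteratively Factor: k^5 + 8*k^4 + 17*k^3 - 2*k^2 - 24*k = (k + 2)*(k^4 + 6*k^3 + 5*k^2 - 12*k) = (k + 2)*(k + 4)*(k^3 + 2*k^2 - 3*k) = (k - 1)*(k + 2)*(k + 4)*(k^2 + 3*k) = (k - 1)*(k + 2)*(k + 3)*(k + 4)*(k)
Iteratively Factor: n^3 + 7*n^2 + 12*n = (n)*(n^2 + 7*n + 12) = n*(n + 3)*(n + 4)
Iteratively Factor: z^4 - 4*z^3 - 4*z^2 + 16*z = (z)*(z^3 - 4*z^2 - 4*z + 16) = z*(z - 4)*(z^2 - 4) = z*(z - 4)*(z - 2)*(z + 2)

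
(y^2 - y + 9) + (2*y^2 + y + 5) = 3*y^2 + 14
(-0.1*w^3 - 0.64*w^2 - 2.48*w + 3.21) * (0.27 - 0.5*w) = 0.05*w^4 + 0.293*w^3 + 1.0672*w^2 - 2.2746*w + 0.8667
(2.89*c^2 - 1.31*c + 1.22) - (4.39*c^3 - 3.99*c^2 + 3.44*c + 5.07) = -4.39*c^3 + 6.88*c^2 - 4.75*c - 3.85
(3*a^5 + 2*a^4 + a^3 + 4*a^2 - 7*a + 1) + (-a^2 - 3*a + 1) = 3*a^5 + 2*a^4 + a^3 + 3*a^2 - 10*a + 2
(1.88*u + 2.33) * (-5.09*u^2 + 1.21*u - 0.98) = -9.5692*u^3 - 9.5849*u^2 + 0.9769*u - 2.2834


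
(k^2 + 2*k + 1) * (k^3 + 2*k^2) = k^5 + 4*k^4 + 5*k^3 + 2*k^2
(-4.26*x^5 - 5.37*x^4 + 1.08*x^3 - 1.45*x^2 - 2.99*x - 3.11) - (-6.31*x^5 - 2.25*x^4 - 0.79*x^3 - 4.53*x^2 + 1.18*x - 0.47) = 2.05*x^5 - 3.12*x^4 + 1.87*x^3 + 3.08*x^2 - 4.17*x - 2.64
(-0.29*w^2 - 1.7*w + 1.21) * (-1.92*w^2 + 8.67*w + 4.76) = 0.5568*w^4 + 0.7497*w^3 - 18.4426*w^2 + 2.3987*w + 5.7596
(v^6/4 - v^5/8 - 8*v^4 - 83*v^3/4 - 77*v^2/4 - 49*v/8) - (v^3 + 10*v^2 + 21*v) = v^6/4 - v^5/8 - 8*v^4 - 87*v^3/4 - 117*v^2/4 - 217*v/8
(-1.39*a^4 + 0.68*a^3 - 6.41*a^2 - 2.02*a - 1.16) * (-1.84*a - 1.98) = 2.5576*a^5 + 1.501*a^4 + 10.448*a^3 + 16.4086*a^2 + 6.134*a + 2.2968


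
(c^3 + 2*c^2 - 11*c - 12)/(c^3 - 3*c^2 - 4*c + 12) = (c^2 + 5*c + 4)/(c^2 - 4)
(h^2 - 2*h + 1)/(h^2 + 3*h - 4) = (h - 1)/(h + 4)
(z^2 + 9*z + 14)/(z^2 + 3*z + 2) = (z + 7)/(z + 1)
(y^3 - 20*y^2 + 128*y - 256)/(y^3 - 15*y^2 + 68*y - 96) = (y - 8)/(y - 3)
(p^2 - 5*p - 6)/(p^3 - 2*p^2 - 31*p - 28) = (p - 6)/(p^2 - 3*p - 28)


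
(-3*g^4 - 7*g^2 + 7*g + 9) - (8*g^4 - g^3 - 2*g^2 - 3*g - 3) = -11*g^4 + g^3 - 5*g^2 + 10*g + 12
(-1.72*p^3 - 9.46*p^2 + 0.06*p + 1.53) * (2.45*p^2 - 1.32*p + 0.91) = -4.214*p^5 - 20.9066*p^4 + 11.069*p^3 - 4.9393*p^2 - 1.965*p + 1.3923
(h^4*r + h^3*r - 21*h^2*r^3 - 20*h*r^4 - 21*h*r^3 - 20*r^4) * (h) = h^5*r + h^4*r - 21*h^3*r^3 - 20*h^2*r^4 - 21*h^2*r^3 - 20*h*r^4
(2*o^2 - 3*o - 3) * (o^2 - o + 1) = 2*o^4 - 5*o^3 + 2*o^2 - 3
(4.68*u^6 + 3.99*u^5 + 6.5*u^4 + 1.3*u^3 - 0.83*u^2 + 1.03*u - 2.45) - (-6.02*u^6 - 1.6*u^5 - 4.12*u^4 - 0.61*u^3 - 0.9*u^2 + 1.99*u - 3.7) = 10.7*u^6 + 5.59*u^5 + 10.62*u^4 + 1.91*u^3 + 0.0700000000000001*u^2 - 0.96*u + 1.25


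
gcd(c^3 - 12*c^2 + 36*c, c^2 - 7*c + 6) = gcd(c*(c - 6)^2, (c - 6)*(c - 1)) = c - 6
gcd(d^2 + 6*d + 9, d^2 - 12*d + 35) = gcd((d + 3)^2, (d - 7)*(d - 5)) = 1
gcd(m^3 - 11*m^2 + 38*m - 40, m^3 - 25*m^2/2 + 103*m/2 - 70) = m^2 - 9*m + 20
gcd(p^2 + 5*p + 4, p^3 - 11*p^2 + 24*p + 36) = p + 1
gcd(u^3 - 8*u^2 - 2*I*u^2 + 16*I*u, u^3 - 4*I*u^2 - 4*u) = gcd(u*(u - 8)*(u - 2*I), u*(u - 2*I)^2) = u^2 - 2*I*u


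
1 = 1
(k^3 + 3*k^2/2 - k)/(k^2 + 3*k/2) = (2*k^2 + 3*k - 2)/(2*k + 3)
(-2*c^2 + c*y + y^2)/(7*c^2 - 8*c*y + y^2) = (2*c + y)/(-7*c + y)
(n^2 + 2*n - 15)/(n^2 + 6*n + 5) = (n - 3)/(n + 1)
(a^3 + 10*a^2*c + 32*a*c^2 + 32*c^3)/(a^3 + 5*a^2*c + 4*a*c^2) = (a^2 + 6*a*c + 8*c^2)/(a*(a + c))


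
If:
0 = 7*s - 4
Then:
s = 4/7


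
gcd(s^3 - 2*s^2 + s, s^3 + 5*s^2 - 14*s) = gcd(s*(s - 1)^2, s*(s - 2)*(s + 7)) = s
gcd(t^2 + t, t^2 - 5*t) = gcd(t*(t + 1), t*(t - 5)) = t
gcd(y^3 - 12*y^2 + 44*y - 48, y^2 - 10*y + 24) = y^2 - 10*y + 24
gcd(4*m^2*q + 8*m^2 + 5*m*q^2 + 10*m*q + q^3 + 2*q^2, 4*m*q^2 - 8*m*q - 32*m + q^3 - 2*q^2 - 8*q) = 4*m*q + 8*m + q^2 + 2*q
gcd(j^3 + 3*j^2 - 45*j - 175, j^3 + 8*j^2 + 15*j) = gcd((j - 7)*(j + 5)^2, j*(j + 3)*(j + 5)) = j + 5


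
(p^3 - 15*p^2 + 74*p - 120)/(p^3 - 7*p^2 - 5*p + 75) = (p^2 - 10*p + 24)/(p^2 - 2*p - 15)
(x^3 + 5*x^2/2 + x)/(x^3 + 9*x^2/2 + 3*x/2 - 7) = x*(2*x + 1)/(2*x^2 + 5*x - 7)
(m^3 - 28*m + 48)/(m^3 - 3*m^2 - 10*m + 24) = (m + 6)/(m + 3)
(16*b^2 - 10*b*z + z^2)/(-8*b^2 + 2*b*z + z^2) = (-8*b + z)/(4*b + z)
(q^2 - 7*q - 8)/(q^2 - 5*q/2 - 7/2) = 2*(q - 8)/(2*q - 7)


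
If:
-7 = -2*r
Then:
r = 7/2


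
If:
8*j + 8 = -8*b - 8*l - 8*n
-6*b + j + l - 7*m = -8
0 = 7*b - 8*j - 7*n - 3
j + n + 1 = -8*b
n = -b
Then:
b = -1/14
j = -1/2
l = -1/2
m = 52/49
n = 1/14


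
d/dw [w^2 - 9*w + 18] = 2*w - 9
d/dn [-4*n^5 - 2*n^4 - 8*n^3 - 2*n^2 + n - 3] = -20*n^4 - 8*n^3 - 24*n^2 - 4*n + 1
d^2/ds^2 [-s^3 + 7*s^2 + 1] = 14 - 6*s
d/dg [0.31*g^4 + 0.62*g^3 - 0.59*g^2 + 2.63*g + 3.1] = 1.24*g^3 + 1.86*g^2 - 1.18*g + 2.63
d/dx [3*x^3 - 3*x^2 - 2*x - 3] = 9*x^2 - 6*x - 2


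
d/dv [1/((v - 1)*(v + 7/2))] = 2*(-4*v - 5)/(4*v^4 + 20*v^3 - 3*v^2 - 70*v + 49)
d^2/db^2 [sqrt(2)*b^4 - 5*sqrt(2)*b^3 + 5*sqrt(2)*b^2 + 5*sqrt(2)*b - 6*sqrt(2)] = sqrt(2)*(12*b^2 - 30*b + 10)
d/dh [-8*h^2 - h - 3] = -16*h - 1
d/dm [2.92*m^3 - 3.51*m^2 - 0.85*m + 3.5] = 8.76*m^2 - 7.02*m - 0.85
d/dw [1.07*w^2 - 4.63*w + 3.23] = 2.14*w - 4.63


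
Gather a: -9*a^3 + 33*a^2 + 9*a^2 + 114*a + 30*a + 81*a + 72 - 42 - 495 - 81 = -9*a^3 + 42*a^2 + 225*a - 546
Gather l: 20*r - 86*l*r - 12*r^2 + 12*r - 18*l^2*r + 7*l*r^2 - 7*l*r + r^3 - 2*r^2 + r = -18*l^2*r + l*(7*r^2 - 93*r) + r^3 - 14*r^2 + 33*r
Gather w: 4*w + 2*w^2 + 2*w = 2*w^2 + 6*w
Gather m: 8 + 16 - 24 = 0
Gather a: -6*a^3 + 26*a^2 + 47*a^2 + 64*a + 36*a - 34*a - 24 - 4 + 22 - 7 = -6*a^3 + 73*a^2 + 66*a - 13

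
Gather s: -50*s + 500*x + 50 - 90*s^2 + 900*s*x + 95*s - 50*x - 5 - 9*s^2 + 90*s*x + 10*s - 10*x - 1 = -99*s^2 + s*(990*x + 55) + 440*x + 44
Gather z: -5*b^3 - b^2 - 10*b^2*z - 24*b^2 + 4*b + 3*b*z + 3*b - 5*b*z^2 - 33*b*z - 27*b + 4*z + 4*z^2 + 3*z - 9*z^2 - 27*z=-5*b^3 - 25*b^2 - 20*b + z^2*(-5*b - 5) + z*(-10*b^2 - 30*b - 20)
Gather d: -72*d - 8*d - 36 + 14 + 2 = -80*d - 20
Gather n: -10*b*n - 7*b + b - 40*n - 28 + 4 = -6*b + n*(-10*b - 40) - 24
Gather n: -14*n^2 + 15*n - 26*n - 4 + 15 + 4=-14*n^2 - 11*n + 15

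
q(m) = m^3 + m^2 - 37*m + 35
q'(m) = 3*m^2 + 2*m - 37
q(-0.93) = 69.47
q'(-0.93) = -36.27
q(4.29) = -26.37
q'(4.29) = 26.79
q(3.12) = -40.33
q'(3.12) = -1.56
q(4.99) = -0.48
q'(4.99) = 47.68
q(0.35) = 22.22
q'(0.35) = -35.93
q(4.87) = -5.97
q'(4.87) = 43.89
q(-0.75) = 62.89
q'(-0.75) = -36.81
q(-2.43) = 116.47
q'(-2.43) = -24.15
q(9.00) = 512.00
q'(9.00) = 224.00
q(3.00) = -40.00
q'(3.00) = -4.00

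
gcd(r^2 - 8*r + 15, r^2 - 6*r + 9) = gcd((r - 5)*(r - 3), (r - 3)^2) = r - 3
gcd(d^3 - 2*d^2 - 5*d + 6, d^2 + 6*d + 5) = 1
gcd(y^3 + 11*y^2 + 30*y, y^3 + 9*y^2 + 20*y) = y^2 + 5*y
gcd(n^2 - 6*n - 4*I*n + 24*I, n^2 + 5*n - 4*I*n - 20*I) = n - 4*I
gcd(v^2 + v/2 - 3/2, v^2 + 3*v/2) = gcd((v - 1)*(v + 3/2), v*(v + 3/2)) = v + 3/2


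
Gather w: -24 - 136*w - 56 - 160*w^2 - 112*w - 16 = -160*w^2 - 248*w - 96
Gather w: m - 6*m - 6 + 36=30 - 5*m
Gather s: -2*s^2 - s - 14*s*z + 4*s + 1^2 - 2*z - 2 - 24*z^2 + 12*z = -2*s^2 + s*(3 - 14*z) - 24*z^2 + 10*z - 1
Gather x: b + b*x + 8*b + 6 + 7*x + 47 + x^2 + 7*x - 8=9*b + x^2 + x*(b + 14) + 45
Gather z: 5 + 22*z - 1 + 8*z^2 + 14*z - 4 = 8*z^2 + 36*z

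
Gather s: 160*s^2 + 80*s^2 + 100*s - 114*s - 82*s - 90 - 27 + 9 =240*s^2 - 96*s - 108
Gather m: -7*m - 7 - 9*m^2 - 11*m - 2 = -9*m^2 - 18*m - 9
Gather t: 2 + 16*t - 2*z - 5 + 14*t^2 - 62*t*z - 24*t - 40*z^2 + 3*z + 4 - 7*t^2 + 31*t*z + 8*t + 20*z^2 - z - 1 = 7*t^2 - 31*t*z - 20*z^2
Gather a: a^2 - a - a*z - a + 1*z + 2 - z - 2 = a^2 + a*(-z - 2)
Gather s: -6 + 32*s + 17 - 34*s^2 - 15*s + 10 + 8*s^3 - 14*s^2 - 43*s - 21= 8*s^3 - 48*s^2 - 26*s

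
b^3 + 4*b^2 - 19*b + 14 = (b - 2)*(b - 1)*(b + 7)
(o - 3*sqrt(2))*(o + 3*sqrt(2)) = o^2 - 18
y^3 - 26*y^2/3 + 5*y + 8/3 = (y - 8)*(y - 1)*(y + 1/3)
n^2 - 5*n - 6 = (n - 6)*(n + 1)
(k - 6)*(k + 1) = k^2 - 5*k - 6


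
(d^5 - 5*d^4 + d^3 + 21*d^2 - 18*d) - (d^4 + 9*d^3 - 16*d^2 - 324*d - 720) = d^5 - 6*d^4 - 8*d^3 + 37*d^2 + 306*d + 720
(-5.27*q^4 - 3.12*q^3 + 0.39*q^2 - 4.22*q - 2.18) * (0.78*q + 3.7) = -4.1106*q^5 - 21.9326*q^4 - 11.2398*q^3 - 1.8486*q^2 - 17.3144*q - 8.066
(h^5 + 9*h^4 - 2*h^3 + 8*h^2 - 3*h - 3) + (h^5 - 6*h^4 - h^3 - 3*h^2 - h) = 2*h^5 + 3*h^4 - 3*h^3 + 5*h^2 - 4*h - 3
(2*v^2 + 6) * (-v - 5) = -2*v^3 - 10*v^2 - 6*v - 30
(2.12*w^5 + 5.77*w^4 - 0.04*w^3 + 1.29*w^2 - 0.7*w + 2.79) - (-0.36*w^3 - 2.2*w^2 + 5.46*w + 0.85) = 2.12*w^5 + 5.77*w^4 + 0.32*w^3 + 3.49*w^2 - 6.16*w + 1.94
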